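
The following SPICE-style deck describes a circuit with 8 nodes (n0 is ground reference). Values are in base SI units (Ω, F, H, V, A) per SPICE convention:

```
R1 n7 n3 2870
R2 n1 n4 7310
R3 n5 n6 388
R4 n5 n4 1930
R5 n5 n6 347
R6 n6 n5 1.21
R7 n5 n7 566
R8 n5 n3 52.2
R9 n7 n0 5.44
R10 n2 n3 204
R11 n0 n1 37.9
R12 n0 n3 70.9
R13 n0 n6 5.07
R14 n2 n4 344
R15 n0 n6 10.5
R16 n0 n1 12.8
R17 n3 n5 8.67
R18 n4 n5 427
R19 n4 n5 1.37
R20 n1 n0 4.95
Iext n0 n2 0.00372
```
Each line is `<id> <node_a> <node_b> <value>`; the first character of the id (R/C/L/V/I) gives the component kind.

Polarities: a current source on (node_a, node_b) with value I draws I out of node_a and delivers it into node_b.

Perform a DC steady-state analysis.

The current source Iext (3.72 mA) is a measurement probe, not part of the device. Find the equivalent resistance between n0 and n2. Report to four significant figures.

R_eq = 134.7 Ω

MNA unknowns: 7 node voltages V₁..V_7
R1: Y=0.0003484 on G[7,3]
R2: Y=0.0001368 on G[1,4]
R3: Y=0.002577 on G[5,6]
R4: Y=0.0005181 on G[5,4]
R5: Y=0.002882 on G[5,6]
R6: Y=0.8264 on G[6,5]
R7: Y=0.001767 on G[5,7]
R8: Y=0.01916 on G[5,3]
R9: Y=0.1838 on G[7,0]
R10: Y=0.004902 on G[2,3]
R11: Y=0.02639 on G[0,1]
R12: Y=0.01410 on G[0,3]
R13: Y=0.1972 on G[0,6]
R14: Y=0.002907 on G[2,4]
R15: Y=0.09524 on G[0,6]
R16: Y=0.07812 on G[0,1]
R17: Y=0.1153 on G[3,5]
R18: Y=0.002342 on G[4,5]
R19: Y=0.7299 on G[4,5]
R20: Y=0.2020 on G[1,0]
Iext: z[0]−=0.00372, z[2]+=0.00372
solve → V1=7.595e-06, V2=0.5010, V3=0.02917, V4=0.01703, V5=0.01511, V6=0.01118, V7=0.0001982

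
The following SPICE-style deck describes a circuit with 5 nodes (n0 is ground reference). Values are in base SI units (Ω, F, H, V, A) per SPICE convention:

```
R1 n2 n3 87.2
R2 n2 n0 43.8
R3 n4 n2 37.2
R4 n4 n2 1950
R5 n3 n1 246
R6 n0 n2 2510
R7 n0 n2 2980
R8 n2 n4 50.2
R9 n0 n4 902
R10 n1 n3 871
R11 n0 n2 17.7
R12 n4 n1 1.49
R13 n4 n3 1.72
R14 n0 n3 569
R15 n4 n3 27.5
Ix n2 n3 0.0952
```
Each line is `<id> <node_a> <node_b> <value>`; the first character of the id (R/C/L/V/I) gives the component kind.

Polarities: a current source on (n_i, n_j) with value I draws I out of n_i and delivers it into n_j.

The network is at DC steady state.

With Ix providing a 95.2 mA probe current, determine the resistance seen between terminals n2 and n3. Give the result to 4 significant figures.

Element admittances at DC:
  Y(R1) = 0.01147 S between n2,n3
  Y(R2) = 0.02283 S between n2,n0
  Y(R3) = 0.02688 S between n4,n2
  Y(R4) = 0.0005128 S between n4,n2
  Y(R5) = 0.004065 S between n3,n1
  Y(R6) = 0.0003984 S between n0,n2
  Y(R7) = 0.0003356 S between n0,n2
  Y(R8) = 0.01992 S between n2,n4
  Y(R9) = 0.001109 S between n0,n4
  Y(R10) = 0.001148 S between n1,n3
  Y(R11) = 0.05650 S between n0,n2
  Y(R12) = 0.6711 S between n4,n1
  Y(R13) = 0.5814 S between n4,n3
  Y(R14) = 0.001757 S between n0,n3
  Y(R15) = 0.03636 S between n4,n3
  Ix: injects 0.0952 A into n3 (from n2)
Assemble and solve the 4×4 MNA system:
  V(n1)=1.467  V(n2)=-0.05509  V(n3)=1.585  V(n4)=1.466

R_eq = 17.22 Ω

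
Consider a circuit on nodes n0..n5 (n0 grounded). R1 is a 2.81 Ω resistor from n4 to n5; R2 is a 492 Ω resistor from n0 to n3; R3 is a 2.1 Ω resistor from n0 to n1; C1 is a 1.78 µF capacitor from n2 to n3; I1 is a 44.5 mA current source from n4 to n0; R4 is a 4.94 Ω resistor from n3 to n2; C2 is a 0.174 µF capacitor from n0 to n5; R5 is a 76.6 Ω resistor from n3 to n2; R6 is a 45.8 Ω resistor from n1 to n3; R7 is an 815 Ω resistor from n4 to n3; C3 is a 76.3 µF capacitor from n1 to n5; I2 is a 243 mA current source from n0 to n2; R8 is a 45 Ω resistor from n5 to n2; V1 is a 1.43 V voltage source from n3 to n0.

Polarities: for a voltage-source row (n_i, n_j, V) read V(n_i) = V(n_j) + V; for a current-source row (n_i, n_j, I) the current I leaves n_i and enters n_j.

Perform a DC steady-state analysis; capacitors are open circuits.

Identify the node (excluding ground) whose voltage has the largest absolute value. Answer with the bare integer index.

Element admittances at DC:
  Y(R1) = 0.3559 S between n4,n5
  Y(R2) = 0.002033 S between n0,n3
  Y(R3) = 0.4762 S between n0,n1
  Y(C1) = 0.000 S between n2,n3
  I1: injects 0.0445 A into n0 (from n4)
  Y(R4) = 0.2024 S between n3,n2
  Y(C2) = 0.000 S between n0,n5
  Y(R5) = 0.01305 S between n3,n2
  Y(R6) = 0.02183 S between n1,n3
  Y(R7) = 0.001227 S between n4,n3
  Y(C3) = 0.000 S between n1,n5
  I2: injects 0.243 A into n2 (from n0)
  Y(R8) = 0.02222 S between n5,n2
  V1: constraint V(n3)−V(n0) = 1.43
Assemble and solve the 6×6 MNA system:
  V(n1)=0.06269  V(n2)=2.358  V(n3)=1.430  V(n4)=0.2966  V(n5)=0.4177
  i(V1)=0.1657

2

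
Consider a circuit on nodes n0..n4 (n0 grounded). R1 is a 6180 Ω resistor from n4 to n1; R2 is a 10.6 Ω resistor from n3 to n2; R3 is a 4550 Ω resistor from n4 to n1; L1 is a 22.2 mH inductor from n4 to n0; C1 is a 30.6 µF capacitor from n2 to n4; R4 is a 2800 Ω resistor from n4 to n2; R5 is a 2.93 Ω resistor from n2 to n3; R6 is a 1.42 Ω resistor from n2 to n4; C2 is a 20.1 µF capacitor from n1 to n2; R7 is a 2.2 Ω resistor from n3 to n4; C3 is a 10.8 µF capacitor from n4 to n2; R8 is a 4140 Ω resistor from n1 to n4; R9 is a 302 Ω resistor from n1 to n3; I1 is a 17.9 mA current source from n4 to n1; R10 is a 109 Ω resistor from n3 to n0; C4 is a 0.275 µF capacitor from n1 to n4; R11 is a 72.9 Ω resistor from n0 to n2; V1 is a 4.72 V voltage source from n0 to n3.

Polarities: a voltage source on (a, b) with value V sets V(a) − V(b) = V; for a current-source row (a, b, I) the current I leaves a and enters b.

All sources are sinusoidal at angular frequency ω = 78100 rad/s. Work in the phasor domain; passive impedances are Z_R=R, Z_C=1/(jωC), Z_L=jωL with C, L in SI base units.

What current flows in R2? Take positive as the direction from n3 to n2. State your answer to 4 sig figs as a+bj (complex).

-0.006944+0.0009425j A

Element admittances at ω=78100 rad/s:
  Y(R1) = 0.0001618+0.000j S between n4,n1
  Y(R2) = 0.09434+0.000j S between n3,n2
  Y(R3) = 0.0002198+0.000j S between n4,n1
  Y(L1) = 0.000-0.0005768j S between n4,n0
  Y(C1) = 0.000+2.390j S between n2,n4
  Y(R4) = 0.0003571+0.000j S between n4,n2
  Y(R5) = 0.3413+0.000j S between n2,n3
  Y(R6) = 0.7042+0.000j S between n2,n4
  Y(C2) = 0.000+1.570j S between n1,n2
  Y(R7) = 0.4545+0.000j S between n3,n4
  Y(C3) = 0.000+0.8435j S between n4,n2
  Y(R8) = 0.0002415+0.000j S between n1,n4
  Y(R9) = 0.003311+0.000j S between n1,n3
  I1: injects 0.0179 A into n1 (from n4)
  Y(R10) = 0.009174+0.000j S between n3,n0
  Y(C4) = 0.000+0.02148j S between n1,n4
  Y(R11) = 0.01372+0.000j S between n0,n2
  V1: constraint V(n0)−V(n3) = 4.72
Assemble and solve the 5×5 MNA system:
  V(n1)=-4.646-0.02089j  V(n2)=-4.646-0.009990j  V(n3)=-4.720+0.000j  V(n4)=-4.651+0.004127j
  i(V1)=-0.1070+0.002545j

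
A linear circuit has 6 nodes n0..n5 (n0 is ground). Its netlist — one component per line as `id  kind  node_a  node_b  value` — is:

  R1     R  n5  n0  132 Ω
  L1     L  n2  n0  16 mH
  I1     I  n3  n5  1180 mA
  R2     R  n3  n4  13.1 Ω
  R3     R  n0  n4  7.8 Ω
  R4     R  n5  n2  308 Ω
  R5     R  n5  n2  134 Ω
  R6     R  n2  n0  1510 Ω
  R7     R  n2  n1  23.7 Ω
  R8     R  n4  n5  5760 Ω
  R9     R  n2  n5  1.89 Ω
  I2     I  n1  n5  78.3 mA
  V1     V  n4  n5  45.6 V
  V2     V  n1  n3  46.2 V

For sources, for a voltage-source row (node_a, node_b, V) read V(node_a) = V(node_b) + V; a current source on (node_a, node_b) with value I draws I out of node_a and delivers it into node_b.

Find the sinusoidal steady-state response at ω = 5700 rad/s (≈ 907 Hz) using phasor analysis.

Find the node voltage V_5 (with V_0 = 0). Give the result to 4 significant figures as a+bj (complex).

-42.55-3.116j V

MNA unknowns: 5 node voltages V₁..V_5 plus 2 source currents (V1, V2)
R1: Y=0.007576+0.000j on G[5,0]
L1: Y=0.000-0.01096j on G[2,0]
I1: z[3]−=1.18, z[5]+=1.18
R2: Y=0.07634+0.000j on G[3,4]
R3: Y=0.1282+0.000j on G[0,4]
R4: Y=0.003247+0.000j on G[5,2]
R5: Y=0.007463+0.000j on G[5,2]
R6: Y=0.0006623+0.000j on G[2,0]
R7: Y=0.04219+0.000j on G[2,1]
R8: Y=0.0001736+0.000j on G[4,5]
R9: Y=0.5291+0.000j on G[2,5]
I2: z[1]−=0.0783, z[5]+=0.0783
V1: row V4−V5=45.6, i_V1 at 4,5
V2: row V1−V3=46.2, i_V2 at 1,3
solve → V1=7.279-3.382j, V2=-38.82-3.863j, V3=-38.92-3.382j, V4=3.046-3.116j, V5=-42.55-3.116j
aux → i_V1=-3.602+0.3793j, i_V2=-2.024-0.02028j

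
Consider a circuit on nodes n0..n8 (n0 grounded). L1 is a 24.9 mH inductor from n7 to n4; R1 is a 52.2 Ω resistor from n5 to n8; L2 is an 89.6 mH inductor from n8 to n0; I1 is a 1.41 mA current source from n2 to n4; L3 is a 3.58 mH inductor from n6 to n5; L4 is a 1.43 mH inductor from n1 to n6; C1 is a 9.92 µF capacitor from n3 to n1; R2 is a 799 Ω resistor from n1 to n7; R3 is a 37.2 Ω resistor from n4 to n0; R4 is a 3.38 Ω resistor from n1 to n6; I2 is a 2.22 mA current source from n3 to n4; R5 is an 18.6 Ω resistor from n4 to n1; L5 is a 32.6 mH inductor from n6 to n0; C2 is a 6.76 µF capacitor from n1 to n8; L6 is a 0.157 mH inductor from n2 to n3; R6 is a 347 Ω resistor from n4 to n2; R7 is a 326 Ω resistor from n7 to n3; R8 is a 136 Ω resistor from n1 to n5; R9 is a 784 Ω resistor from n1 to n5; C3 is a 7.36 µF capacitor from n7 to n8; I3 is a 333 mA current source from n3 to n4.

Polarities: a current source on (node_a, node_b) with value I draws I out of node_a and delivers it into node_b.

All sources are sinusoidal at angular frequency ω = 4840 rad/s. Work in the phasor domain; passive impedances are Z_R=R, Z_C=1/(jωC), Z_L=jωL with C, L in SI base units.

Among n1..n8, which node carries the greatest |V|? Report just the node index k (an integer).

Element admittances at ω=4840 rad/s:
  Y(L1) = 0.000-0.008298j S between n7,n4
  Y(R1) = 0.01916+0.000j S between n5,n8
  Y(L2) = 0.000-0.002306j S between n8,n0
  I1: injects 0.00141 A into n4 (from n2)
  Y(L3) = 0.000-0.05771j S between n6,n5
  Y(L4) = 0.000-0.1445j S between n1,n6
  Y(C1) = 0.000+0.04801j S between n3,n1
  Y(R2) = 0.001252+0.000j S between n1,n7
  Y(R3) = 0.02688+0.000j S between n4,n0
  Y(R4) = 0.2959+0.000j S between n1,n6
  I2: injects 0.00222 A into n4 (from n3)
  Y(R5) = 0.05376+0.000j S between n4,n1
  Y(L5) = 0.000-0.006338j S between n6,n0
  Y(C2) = 0.000+0.03272j S between n1,n8
  Y(L6) = 0.000-1.316j S between n2,n3
  Y(R6) = 0.002882+0.000j S between n4,n2
  Y(R7) = 0.003067+0.000j S between n7,n3
  Y(R8) = 0.007353+0.000j S between n1,n5
  Y(R9) = 0.001276+0.000j S between n1,n5
  Y(C3) = 0.000+0.03562j S between n7,n8
  I3: injects 0.333 A into n4 (from n3)
Assemble and solve the 8×8 MNA system:
  V(n1)=-3.755-2.820j  V(n2)=-4.618+3.821j  V(n3)=-4.629+3.810j  V(n4)=1.058-1.181j  V(n5)=-3.326-3.107j  V(n6)=-3.675-2.928j  V(n7)=-3.994-5.168j  V(n8)=-3.673-4.286j

7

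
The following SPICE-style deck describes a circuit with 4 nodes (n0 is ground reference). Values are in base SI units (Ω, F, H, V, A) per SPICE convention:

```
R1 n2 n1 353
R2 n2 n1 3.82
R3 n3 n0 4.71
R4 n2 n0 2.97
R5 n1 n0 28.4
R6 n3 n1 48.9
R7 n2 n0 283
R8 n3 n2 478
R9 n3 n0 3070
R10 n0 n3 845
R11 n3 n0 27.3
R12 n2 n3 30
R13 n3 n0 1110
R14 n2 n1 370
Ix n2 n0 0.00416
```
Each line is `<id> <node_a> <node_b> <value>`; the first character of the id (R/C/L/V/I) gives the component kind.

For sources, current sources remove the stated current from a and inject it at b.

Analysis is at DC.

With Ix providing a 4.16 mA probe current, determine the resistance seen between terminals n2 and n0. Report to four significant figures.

Apply KCL at each of the 3 non-ground nodes and solve the resulting linear system.
Node n1: branches {R1, R2, R5, R6, R14} → V_1 = -0.008451
Node n2: branches {R1, R2, R4, R7, R8, R12, R14, Ix} → V_2 = -0.01008
Node n3: branches {R3, R6, R8, R9, R10, R11, R12, R13} → V_3 = -0.001725

R_eq = 2.423 Ω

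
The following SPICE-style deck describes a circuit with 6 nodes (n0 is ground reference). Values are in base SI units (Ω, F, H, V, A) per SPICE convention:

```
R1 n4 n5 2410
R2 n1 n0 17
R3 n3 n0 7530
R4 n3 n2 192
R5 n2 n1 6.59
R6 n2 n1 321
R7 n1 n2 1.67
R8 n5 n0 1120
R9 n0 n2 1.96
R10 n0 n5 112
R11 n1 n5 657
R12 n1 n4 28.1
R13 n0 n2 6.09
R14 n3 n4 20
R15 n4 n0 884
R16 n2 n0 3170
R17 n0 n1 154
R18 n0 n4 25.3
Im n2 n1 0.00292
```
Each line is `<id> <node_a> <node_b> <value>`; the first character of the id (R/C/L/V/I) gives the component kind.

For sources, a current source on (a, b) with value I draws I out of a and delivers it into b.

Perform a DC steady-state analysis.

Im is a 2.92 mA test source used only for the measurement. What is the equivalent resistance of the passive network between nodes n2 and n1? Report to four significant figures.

R_eq = 1.204 Ω

Apply KCL at each of the 5 non-ground nodes and solve the resulting linear system.
Node n1: branches {R2, R5, R6, R7, R11, R12, R17, Im} → V_1 = 0.003124
Node n2: branches {R4, R5, R6, R7, R9, R13, R16, Im} → V_2 = -0.0003902
Node n3: branches {R3, R4, R14} → V_3 = 0.001178
Node n4: branches {R1, R12, R14, R15, R18} → V_4 = 0.001344
Node n5: branches {R1, R8, R10, R11} → V_5 = 0.0004518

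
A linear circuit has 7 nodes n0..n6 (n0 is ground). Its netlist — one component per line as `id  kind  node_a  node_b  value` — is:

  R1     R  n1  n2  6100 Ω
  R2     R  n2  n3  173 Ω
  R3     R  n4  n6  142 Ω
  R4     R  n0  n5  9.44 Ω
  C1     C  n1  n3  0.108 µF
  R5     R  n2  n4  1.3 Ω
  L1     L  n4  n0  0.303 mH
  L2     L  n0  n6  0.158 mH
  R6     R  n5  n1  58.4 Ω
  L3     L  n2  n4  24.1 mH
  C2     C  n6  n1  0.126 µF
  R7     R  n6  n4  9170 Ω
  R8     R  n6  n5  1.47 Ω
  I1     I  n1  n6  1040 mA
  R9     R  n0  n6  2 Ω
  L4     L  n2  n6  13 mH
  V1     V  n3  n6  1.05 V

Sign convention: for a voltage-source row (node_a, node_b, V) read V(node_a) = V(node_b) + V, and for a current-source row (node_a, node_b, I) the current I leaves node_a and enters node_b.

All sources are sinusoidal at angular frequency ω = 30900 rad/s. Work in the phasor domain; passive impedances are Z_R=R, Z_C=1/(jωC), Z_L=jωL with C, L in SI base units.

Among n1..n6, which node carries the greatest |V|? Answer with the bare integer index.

1

Element admittances at ω=30900 rad/s:
  Y(R1) = 0.0001639+0.000j S between n1,n2
  Y(R2) = 0.005780+0.000j S between n2,n3
  Y(R3) = 0.007042+0.000j S between n4,n6
  Y(R4) = 0.1059+0.000j S between n0,n5
  Y(C1) = 0.000+0.003337j S between n1,n3
  Y(R5) = 0.7692+0.000j S between n2,n4
  Y(L1) = 0.000-0.1068j S between n4,n0
  Y(L2) = 0.000-0.2048j S between n0,n6
  Y(R6) = 0.01712+0.000j S between n5,n1
  Y(L3) = 0.000-0.001343j S between n2,n4
  Y(C2) = 0.000+0.003893j S between n6,n1
  Y(R7) = 0.0001091+0.000j S between n6,n4
  Y(R8) = 0.6803+0.000j S between n6,n5
  I1: injects 1.04 A into n6 (from n1)
  Y(R9) = 0.5000+0.000j S between n0,n6
  Y(L4) = 0.000-0.002489j S between n2,n6
  V1: constraint V(n3)−V(n6) = 1.05
Assemble and solve the 7×7 MNA system:
  V(n1)=-51.71+22.37j  V(n2)=-0.02728+0.008539j  V(n3)=1.254-0.01951j  V(n4)=-0.02580+0.004734j  V(n5)=-0.9296+0.4604j  V(n6)=0.2039-0.01951j
  i(V1)=-0.08214-0.1766j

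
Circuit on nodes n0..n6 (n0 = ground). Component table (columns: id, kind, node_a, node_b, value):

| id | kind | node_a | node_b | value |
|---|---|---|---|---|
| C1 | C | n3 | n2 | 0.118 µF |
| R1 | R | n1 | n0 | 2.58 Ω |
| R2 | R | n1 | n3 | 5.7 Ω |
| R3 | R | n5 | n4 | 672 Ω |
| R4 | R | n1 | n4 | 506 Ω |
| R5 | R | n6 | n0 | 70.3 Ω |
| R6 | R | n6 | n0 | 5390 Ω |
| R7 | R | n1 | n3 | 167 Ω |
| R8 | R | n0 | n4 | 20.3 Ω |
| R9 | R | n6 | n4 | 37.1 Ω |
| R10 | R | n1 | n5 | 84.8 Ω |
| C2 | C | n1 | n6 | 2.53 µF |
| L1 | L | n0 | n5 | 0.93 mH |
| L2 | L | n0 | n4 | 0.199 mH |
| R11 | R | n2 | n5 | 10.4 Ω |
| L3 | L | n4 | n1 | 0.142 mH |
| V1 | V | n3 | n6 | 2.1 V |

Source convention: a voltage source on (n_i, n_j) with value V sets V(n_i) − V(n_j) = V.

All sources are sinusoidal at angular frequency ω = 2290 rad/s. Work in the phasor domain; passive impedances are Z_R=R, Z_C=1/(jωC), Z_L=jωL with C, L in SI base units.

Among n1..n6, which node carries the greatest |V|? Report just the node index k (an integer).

6

Element admittances at ω=2290 rad/s:
  Y(C1) = 0.000+0.0002702j S between n3,n2
  Y(R1) = 0.3876+0.000j S between n1,n0
  Y(R2) = 0.1754+0.000j S between n1,n3
  Y(R3) = 0.001488+0.000j S between n5,n4
  Y(R4) = 0.001976+0.000j S between n1,n4
  Y(R5) = 0.01422+0.000j S between n6,n0
  Y(R6) = 0.0001855+0.000j S between n6,n0
  Y(R7) = 0.005988+0.000j S between n1,n3
  Y(R8) = 0.04926+0.000j S between n0,n4
  Y(R9) = 0.02695+0.000j S between n6,n4
  Y(R10) = 0.01179+0.000j S between n1,n5
  Y(C2) = 0.000+0.005794j S between n1,n6
  Y(L1) = 0.000-0.4695j S between n0,n5
  Y(L2) = 0.000-2.194j S between n0,n4
  Y(R11) = 0.09615+0.000j S between n2,n5
  Y(L3) = 0.000-3.075j S between n4,n1
  V1: constraint V(n3)−V(n6) = 2.1
Assemble and solve the 7×7 MNA system:
  V(n1)=0.01112+0.03046j  V(n2)=-0.001209+0.001418j  V(n3)=0.4008+0.06988j  V(n4)=0.006258+0.008992j  V(n5)=-0.001017+0.0002885j  V(n6)=-1.699+0.06988j
  i(V1)=-0.07068-0.007261j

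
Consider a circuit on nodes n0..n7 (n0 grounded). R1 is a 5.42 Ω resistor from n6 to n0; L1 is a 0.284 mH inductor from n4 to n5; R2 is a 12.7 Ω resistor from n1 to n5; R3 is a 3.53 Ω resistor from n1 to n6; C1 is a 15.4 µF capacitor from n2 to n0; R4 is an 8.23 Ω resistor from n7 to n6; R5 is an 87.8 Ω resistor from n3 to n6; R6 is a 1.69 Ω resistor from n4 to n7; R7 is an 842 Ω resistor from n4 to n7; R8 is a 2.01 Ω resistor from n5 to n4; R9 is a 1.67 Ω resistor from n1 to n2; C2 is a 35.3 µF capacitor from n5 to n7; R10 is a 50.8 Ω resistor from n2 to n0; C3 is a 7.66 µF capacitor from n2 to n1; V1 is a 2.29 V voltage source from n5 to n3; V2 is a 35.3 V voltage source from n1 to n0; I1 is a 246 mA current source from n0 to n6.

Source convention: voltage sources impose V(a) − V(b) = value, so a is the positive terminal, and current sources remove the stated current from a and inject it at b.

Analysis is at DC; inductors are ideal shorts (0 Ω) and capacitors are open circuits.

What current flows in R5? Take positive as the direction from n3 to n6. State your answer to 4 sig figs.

MNA unknowns: 7 node voltages V₁..V_7 plus 3 source currents (L1, V1, V2)
R1: Y=0.1845 on G[6,0]
L1: row V4−V5=0, i_L1 at 4,5
R2: Y=0.07874 on G[1,5]
R3: Y=0.2833 on G[1,6]
C1: Y=0.000 on G[2,0]
R4: Y=0.1215 on G[7,6]
R5: Y=0.01139 on G[3,6]
R6: Y=0.5917 on G[4,7]
R7: Y=0.001188 on G[4,7]
R8: Y=0.4975 on G[5,4]
R9: Y=0.5988 on G[1,2]
C2: Y=0.000 on G[5,7]
R10: Y=0.01969 on G[2,0]
C3: Y=0.000 on G[2,1]
V1: row V5−V3=2.29, i_V1 at 5,3
V2: row V1−V0=35.3, i_V2 at 1,0
I1: z[0]−=0.246, z[6]+=0.246
solve → V1=35.30, V2=34.18, V3=25.97, V4=28.26, V5=28.26, V6=23.09, V7=27.38
aux → i_L1=-0.5215, i_V1=0.03282, i_V2=-4.687

0.03282 A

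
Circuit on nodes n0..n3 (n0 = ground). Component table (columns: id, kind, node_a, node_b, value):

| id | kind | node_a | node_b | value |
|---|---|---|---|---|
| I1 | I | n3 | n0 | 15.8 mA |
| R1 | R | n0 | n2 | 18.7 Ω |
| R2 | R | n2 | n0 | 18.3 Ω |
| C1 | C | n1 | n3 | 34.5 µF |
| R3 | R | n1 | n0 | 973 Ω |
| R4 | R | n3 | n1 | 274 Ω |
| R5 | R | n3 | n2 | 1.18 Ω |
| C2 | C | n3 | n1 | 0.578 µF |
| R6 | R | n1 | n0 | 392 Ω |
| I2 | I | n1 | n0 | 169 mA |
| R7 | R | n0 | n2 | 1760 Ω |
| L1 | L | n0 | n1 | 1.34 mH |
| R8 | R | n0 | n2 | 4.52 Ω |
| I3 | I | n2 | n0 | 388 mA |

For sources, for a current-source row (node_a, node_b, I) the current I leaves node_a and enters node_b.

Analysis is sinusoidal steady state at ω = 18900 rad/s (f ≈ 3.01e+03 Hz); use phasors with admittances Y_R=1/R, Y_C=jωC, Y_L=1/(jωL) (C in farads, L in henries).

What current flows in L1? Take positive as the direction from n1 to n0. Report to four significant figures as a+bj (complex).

-0.003887+0.08011j A

Element admittances at ω=18900 rad/s:
  I1: injects 0.0158 A into n0 (from n3)
  Y(R1) = 0.05348+0.000j S between n0,n2
  Y(R2) = 0.05464+0.000j S between n2,n0
  Y(C1) = 0.000+0.6521j S between n1,n3
  Y(R3) = 0.001028+0.000j S between n1,n0
  Y(R4) = 0.003650+0.000j S between n3,n1
  Y(R5) = 0.8475+0.000j S between n3,n2
  Y(C2) = 0.000+0.01092j S between n3,n1
  Y(R6) = 0.002551+0.000j S between n1,n0
  I2: injects 0.169 A into n0 (from n1)
  Y(R7) = 0.0005682+0.000j S between n0,n2
  Y(L1) = 0.000-0.03949j S between n0,n1
  Y(R8) = 0.2212+0.000j S between n0,n2
  I3: injects 0.388 A into n0 (from n2)
Assemble and solve the 3×3 MNA system:
  V(n1)=-2.029-0.09843j  V(n2)=-1.702-0.2417j  V(n3)=-1.907-0.3359j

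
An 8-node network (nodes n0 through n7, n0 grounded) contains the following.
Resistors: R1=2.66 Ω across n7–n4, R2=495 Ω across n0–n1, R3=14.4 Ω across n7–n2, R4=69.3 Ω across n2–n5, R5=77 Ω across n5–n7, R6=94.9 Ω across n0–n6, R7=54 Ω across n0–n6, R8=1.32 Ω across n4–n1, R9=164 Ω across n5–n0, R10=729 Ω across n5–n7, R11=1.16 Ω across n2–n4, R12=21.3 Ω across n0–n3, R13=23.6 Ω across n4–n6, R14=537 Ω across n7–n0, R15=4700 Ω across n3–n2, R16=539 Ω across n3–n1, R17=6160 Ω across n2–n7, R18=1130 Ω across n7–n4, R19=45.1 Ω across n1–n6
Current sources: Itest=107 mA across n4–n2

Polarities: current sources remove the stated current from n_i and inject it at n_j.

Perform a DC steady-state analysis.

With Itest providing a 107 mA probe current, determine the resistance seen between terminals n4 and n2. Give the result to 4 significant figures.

R_eq = 1.078 Ω

Apply KCL at each of the 7 non-ground nodes and solve the resulting linear system.
Node n1: branches {R2, R8, R16, R19} → V_1 = -0.01276
Node n2: branches {R3, R4, R11, R15, R17, Itest} → V_2 = 0.1024
Node n3: branches {R12, R15, R16} → V_3 = -3.855e-05
Node n4: branches {R1, R8, R11, R13, R18, Itest} → V_4 = -0.01294
Node n5: branches {R4, R5, R9, R10} → V_5 = 0.04494
Node n6: branches {R6, R7, R13, R19} → V_6 = -0.008883
Node n7: branches {R1, R3, R5, R10, R14, R17, R18} → V_7 = 0.006262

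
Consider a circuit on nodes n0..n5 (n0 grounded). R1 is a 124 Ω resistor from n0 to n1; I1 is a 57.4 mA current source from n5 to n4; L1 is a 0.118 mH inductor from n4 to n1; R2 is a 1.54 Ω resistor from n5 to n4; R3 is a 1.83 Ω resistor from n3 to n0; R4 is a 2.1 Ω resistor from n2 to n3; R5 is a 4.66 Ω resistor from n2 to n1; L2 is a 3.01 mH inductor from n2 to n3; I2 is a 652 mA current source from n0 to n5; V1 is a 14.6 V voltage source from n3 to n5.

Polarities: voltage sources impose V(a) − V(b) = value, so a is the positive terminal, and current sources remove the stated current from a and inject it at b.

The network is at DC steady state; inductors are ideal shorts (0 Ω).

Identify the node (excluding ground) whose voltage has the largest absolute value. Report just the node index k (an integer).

MNA unknowns: 5 node voltages V₁..V_5 plus 3 source currents (L1, L2, V1)
R1: Y=0.008065 on G[0,1]
I1: z[5]−=0.0574, z[4]+=0.0574
L1: row V4−V1=0, i_L1 at 4,1
R2: Y=0.6494 on G[5,4]
R3: Y=0.5464 on G[3,0]
R4: Y=0.4762 on G[2,3]
R5: Y=0.2146 on G[2,1]
L2: row V2−V3=0, i_L2 at 2,3
I2: z[0]−=0.652, z[5]+=0.652
V1: row V3−V5=14.6, i_V1 at 3,5
solve → V1=-9.485, V2=1.333, V3=1.333, V4=-9.485, V5=-13.27
aux → i_L1=-2.398, i_L2=-2.322, i_V1=-3.050

5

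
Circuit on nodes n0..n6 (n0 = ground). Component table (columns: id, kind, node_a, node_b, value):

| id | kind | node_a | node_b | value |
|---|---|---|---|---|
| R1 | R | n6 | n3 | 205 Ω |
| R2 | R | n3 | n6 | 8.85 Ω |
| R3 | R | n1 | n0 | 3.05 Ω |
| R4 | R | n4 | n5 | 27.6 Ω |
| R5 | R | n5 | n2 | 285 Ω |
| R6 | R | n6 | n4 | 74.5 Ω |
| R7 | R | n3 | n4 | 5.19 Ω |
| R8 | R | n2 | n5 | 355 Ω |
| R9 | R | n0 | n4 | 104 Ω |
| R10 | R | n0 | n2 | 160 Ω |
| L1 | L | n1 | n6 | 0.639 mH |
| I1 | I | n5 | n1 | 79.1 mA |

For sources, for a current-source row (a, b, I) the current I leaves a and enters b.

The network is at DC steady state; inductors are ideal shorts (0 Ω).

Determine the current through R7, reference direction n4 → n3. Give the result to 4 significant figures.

Apply KCL at each of the 6 non-ground nodes and solve the resulting linear system.
Node n1: branches {R3, L1, I1} → V_1 = 0.04577
Node n2: branches {R5, R8, R10} → V_2 = -1.332
Node n3: branches {R1, R2, R7} → V_3 = -0.4137
Node n4: branches {R4, R6, R7, R9} → V_4 = -0.6947
Node n5: branches {R4, R5, R8, I1} → V_5 = -2.648
Node n6: branches {R1, R2, R6, L1} → V_6 = 0.04577
Source currents: i(L1)=0.06409

-0.05416 A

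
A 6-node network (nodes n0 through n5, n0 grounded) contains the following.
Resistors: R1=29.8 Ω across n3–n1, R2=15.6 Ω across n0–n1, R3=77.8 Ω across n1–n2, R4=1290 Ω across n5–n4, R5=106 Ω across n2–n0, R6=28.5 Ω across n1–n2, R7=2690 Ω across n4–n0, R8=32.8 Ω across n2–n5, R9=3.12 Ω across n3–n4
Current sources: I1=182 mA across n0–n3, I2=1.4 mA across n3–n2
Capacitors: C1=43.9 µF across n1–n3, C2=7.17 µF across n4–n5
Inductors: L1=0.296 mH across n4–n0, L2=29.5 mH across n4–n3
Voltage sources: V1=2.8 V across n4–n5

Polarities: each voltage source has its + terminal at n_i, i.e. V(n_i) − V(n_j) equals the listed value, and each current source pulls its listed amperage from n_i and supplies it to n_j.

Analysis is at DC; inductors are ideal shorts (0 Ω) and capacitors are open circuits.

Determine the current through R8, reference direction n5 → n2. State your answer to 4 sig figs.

-0.04985 A

Element admittances at DC:
  Y(R1) = 0.03356 S between n3,n1
  Y(R2) = 0.06410 S between n0,n1
  I1: injects 0.182 A into n3 (from n0)
  Y(R3) = 0.01285 S between n1,n2
  Y(R4) = 0.0007752 S between n5,n4
  Y(R5) = 0.009434 S between n2,n0
  I2: injects 0.0014 A into n2 (from n3)
  Y(R6) = 0.03509 S between n1,n2
  Y(C1) = 0.000 S between n1,n3
  Y(R7) = 0.0003717 S between n4,n0
  L1: short n4↔n0 (DC inductor)
  L2: short n4↔n3 (DC inductor)
  Y(R8) = 0.03049 S between n2,n5
  Y(C2) = 0.000 S between n4,n5
  Y(R9) = 0.3205 S between n3,n4
  V1: constraint V(n4)−V(n5) = 2.8
Assemble and solve the 8×8 MNA system:
  V(n1)=-0.3836  V(n2)=-1.165  V(n3)=0.000  V(n4)=0.000  V(n5)=-2.800
  i(L1)=0.2176  i(L2)=-0.1677  i(V1)=-0.05202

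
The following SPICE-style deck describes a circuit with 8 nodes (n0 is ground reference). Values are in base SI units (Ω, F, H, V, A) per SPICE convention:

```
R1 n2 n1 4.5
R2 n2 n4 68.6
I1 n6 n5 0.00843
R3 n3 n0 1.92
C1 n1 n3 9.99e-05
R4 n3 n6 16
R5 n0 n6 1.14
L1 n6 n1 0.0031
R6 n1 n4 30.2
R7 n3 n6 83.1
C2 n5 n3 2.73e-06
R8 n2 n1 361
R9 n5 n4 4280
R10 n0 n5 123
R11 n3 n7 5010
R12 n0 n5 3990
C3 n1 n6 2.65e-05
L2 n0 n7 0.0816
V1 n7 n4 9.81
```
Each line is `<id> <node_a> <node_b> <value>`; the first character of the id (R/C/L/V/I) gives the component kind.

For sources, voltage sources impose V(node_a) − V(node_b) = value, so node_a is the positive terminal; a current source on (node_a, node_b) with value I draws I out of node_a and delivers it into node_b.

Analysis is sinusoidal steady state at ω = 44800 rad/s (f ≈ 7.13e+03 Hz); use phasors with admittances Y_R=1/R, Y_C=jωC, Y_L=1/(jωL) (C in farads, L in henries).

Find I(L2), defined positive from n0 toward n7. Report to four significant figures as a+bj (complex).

-1.527e-05+0.002673j A

Element admittances at ω=44800 rad/s:
  Y(R1) = 0.2222+0.000j S between n2,n1
  Y(R2) = 0.01458+0.000j S between n2,n4
  I1: injects 0.00843 A into n5 (from n6)
  Y(R3) = 0.5208+0.000j S between n3,n0
  Y(C1) = 0.000+4.476j S between n1,n3
  Y(R4) = 0.06250+0.000j S between n3,n6
  Y(R5) = 0.8772+0.000j S between n0,n6
  Y(L1) = 0.000-0.007200j S between n6,n1
  Y(R6) = 0.03311+0.000j S between n1,n4
  Y(R7) = 0.01203+0.000j S between n3,n6
  Y(C2) = 0.000+0.1223j S between n5,n3
  Y(R8) = 0.002770+0.000j S between n2,n1
  Y(R9) = 0.0002336+0.000j S between n5,n4
  Y(R10) = 0.008130+0.000j S between n0,n5
  Y(R11) = 0.0001996+0.000j S between n3,n7
  Y(R12) = 0.0002506+0.000j S between n0,n5
  Y(C3) = 0.000+1.187j S between n1,n6
  Y(L2) = 0.000-0.0002735j S between n0,n7
  V1: constraint V(n7)−V(n4) = 9.81
Assemble and solve the 8×8 MNA system:
  V(n1)=0.002403-0.0004019j  V(n2)=-0.0001368+0.003019j  V(n3)=0.002933-0.002283j  V(n4)=-0.03934+0.05583j  V(n5)=0.008010-0.07057j  V(n6)=-0.001835+0.005077j  V(n7)=9.771+0.05583j
  i(V1)=-0.001965+0.002661j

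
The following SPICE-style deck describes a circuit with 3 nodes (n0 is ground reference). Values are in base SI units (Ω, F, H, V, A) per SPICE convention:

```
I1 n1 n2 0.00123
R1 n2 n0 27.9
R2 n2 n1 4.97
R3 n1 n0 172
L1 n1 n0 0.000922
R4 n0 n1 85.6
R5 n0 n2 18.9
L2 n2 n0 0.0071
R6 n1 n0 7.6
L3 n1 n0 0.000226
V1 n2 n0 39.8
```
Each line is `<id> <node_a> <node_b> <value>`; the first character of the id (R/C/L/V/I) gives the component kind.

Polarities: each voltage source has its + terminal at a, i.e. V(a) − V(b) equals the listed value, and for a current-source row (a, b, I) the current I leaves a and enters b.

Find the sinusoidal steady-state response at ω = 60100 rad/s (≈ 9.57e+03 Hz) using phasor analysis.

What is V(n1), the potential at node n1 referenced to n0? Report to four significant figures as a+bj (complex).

21.39+5.599j V

Apply KCL at each of the 2 non-ground nodes and solve the resulting linear system.
Node n1: branches {I1, R2, R3, L1, R4, R6, L3} → V_1 = 21.39+5.599j
Node n2: branches {I1, R1, R2, R5, L2, V1} → V_2 = 39.80+0.000j
Source currents: i(V1)=-7.235+1.220j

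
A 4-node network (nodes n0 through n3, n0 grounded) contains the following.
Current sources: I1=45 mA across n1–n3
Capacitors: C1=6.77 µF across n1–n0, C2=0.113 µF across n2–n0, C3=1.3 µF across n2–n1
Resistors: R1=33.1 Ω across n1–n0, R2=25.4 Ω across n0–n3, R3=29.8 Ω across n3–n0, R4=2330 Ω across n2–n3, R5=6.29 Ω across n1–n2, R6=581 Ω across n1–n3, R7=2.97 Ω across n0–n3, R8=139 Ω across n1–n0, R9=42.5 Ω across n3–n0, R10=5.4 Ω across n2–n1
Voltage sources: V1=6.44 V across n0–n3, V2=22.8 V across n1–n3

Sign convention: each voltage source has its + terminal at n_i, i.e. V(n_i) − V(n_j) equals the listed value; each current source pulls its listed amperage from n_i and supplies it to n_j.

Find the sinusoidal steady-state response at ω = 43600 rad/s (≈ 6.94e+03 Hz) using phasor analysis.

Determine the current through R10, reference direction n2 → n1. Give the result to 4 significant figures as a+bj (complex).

Apply KCL at each of the 3 non-ground nodes and solve the resulting linear system.
Node n1: branches {I1, C1, R1, R5, R6, R8, R10, C3, V2} → V_1 = 16.36+0.000j
Node n2: branches {R4, R5, C2, R10, C3} → V_2 = 16.29-0.2217j
Node n3: branches {I1, R2, R3, R4, R6, R7, R9, V1, V2} → V_3 = -6.440+0.000j
Source currents: i(V1)=-2.176+4.909j, i(V2)=-0.7070-4.909j

-0.01260-0.04106j A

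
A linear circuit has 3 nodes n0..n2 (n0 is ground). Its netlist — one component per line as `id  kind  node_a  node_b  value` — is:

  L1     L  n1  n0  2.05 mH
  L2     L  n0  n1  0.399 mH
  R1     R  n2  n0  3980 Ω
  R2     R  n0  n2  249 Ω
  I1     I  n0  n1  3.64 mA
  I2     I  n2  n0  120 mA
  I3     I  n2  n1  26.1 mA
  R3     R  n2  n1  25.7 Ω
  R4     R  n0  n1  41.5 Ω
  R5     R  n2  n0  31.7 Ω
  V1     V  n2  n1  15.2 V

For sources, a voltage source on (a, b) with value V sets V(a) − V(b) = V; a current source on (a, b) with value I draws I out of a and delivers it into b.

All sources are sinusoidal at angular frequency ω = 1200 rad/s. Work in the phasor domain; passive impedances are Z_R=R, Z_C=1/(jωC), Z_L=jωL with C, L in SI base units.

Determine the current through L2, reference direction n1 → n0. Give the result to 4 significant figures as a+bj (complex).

Apply KCL at each of the 2 non-ground nodes and solve the resulting linear system.
Node n1: branches {L1, L2, I1, I3, R3, R4, V1} → V_1 = -0.006355-0.2647j
Node n2: branches {R1, R2, I2, I3, R3, R5, V1} → V_2 = 15.19-0.2647j
Source currents: i(V1)=-1.282+0.009478j

-0.5528+0.01327j A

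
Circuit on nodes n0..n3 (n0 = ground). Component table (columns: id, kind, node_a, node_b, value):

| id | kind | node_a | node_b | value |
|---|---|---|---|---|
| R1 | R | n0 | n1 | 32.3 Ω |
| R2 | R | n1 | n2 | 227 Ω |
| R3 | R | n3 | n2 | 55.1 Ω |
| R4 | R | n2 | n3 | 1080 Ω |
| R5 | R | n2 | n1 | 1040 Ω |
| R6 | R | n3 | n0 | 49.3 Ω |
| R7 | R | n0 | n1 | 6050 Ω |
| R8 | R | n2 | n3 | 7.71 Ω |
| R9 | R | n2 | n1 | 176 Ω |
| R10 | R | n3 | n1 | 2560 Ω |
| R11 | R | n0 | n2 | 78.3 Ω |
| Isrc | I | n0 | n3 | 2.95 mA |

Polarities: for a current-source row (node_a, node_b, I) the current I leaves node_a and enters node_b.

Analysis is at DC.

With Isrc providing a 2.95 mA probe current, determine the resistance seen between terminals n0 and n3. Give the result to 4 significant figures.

MNA unknowns: 3 node voltages V₁..V_3
R1: Y=0.03096 on G[0,1]
R2: Y=0.004405 on G[1,2]
R3: Y=0.01815 on G[3,2]
R4: Y=0.0009259 on G[2,3]
R5: Y=0.0009615 on G[2,1]
R6: Y=0.02028 on G[3,0]
R7: Y=0.0001653 on G[0,1]
R8: Y=0.1297 on G[2,3]
R9: Y=0.005682 on G[2,1]
R10: Y=0.0003906 on G[3,1]
R11: Y=0.01277 on G[0,2]
Isrc: z[0]−=0.00295, z[3]+=0.00295
solve → V1=0.01798, V2=0.06659, V3=0.07592

R_eq = 25.73 Ω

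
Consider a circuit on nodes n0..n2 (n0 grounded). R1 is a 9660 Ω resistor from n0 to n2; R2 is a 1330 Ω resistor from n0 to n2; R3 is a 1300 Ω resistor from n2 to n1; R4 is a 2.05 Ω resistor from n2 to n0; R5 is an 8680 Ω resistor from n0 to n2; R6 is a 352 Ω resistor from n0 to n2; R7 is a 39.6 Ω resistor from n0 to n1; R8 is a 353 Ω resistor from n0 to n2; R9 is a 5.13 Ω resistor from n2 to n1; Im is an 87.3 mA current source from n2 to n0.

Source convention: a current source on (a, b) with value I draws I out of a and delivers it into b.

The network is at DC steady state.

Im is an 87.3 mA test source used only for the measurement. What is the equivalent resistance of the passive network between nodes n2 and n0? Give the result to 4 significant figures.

Apply KCL at each of the 2 non-ground nodes and solve the resulting linear system.
Node n1: branches {R3, R7, R9} → V_1 = -0.1496
Node n2: branches {R1, R2, R3, R4, R5, R6, R8, R9, Im} → V_2 = -0.1689

R_eq = 1.935 Ω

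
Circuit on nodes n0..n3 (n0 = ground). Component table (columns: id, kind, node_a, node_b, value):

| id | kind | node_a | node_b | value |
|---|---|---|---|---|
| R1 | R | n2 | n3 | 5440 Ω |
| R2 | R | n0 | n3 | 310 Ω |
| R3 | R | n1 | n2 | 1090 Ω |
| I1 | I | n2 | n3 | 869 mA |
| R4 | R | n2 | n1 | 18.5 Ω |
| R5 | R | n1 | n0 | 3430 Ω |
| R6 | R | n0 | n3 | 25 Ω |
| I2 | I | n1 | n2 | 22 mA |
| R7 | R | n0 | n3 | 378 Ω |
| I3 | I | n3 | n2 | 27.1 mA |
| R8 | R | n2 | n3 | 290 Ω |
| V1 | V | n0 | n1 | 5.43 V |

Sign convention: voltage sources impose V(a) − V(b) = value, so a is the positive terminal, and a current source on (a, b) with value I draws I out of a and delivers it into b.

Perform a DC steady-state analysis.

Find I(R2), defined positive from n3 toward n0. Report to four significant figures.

0.05057 A

Apply KCL at each of the 3 non-ground nodes and solve the resulting linear system.
Node n1: branches {R3, R4, R5, I2, V1} → V_1 = -5.430
Node n2: branches {R1, R3, I1, R4, I2, I3, R8} → V_2 = -18.11
Node n3: branches {R1, R2, I1, R6, R7, I3, R8} → V_3 = 15.68
Source currents: i(V1)=0.7176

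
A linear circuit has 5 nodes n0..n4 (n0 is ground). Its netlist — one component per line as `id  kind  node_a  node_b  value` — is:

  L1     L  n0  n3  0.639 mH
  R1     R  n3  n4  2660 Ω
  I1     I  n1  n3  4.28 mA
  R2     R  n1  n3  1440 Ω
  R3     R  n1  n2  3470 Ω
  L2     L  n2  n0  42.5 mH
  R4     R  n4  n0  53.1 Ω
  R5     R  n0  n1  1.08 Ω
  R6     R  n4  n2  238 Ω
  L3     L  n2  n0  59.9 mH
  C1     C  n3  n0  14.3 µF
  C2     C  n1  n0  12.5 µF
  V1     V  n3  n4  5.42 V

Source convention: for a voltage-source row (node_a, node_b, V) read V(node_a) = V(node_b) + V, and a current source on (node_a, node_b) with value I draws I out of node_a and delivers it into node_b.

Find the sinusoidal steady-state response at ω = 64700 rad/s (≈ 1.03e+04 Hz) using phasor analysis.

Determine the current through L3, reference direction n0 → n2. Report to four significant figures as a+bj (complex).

0.0002063-0.001280j A

Element admittances at ω=64700 rad/s:
  Y(L1) = 0.000-0.02419j S between n0,n3
  Y(R1) = 0.0003759+0.000j S between n3,n4
  I1: injects 0.00428 A into n3 (from n1)
  Y(R2) = 0.0006944+0.000j S between n1,n3
  Y(R3) = 0.0002882+0.000j S between n1,n2
  Y(L2) = 0.000-0.0003637j S between n2,n0
  Y(R4) = 0.01883+0.000j S between n4,n0
  Y(R5) = 0.9259+0.000j S between n0,n1
  Y(R6) = 0.004202+0.000j S between n4,n2
  Y(L3) = 0.000-0.0002580j S between n2,n0
  Y(C1) = 0.000+0.9252j S between n3,n0
  Y(C2) = 0.000+0.8088j S between n1,n0
  V1: constraint V(n3)−V(n4) = 5.42
Assemble and solve the 5×5 MNA system:
  V(n1)=-0.003666+0.002860j  V(n2)=-4.962-0.7994j  V(n3)=-0.0005605-0.1202j  V(n4)=-5.421-0.1202j
  i(V1)=-0.1060+0.0005905j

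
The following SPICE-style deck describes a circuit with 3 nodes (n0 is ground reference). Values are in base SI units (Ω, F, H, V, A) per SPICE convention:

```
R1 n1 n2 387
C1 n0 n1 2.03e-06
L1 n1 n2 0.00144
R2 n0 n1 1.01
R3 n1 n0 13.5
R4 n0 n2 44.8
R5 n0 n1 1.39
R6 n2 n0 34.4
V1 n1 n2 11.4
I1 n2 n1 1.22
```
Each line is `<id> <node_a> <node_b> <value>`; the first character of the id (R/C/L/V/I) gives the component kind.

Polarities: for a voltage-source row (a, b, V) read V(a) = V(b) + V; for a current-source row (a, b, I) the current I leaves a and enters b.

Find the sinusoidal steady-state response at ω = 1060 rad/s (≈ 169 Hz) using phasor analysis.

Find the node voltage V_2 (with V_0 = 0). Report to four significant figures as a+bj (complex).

Element admittances at ω=1060 rad/s:
  Y(R1) = 0.002584+0.000j S between n1,n2
  Y(C1) = 0.000+0.002152j S between n0,n1
  Y(L1) = 0.000-0.6551j S between n1,n2
  Y(R2) = 0.9901+0.000j S between n0,n1
  Y(R3) = 0.07407+0.000j S between n1,n0
  Y(R4) = 0.02232+0.000j S between n0,n2
  Y(R5) = 0.7194+0.000j S between n0,n1
  Y(R6) = 0.02907+0.000j S between n2,n0
  V1: constraint V(n1)−V(n2) = 11.4
  I1: injects 1.22 A into n1 (from n2)
Assemble and solve the 3×3 MNA system:
  V(n1)=0.3193-0.0003744j  V(n2)=-11.08-0.0003744j
  i(V1)=0.6211+7.469j

-11.08-0.0003744j V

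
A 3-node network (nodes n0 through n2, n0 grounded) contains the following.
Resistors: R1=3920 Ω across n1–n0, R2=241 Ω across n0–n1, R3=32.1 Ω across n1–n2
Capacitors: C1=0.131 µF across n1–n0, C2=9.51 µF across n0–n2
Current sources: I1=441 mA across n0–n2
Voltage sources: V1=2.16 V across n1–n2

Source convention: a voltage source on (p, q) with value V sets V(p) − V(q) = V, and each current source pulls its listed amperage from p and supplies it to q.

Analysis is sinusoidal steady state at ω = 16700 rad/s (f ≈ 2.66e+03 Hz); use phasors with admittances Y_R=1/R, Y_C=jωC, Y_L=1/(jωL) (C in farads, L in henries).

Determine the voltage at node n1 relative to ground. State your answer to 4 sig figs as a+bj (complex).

Apply KCL at each of the 2 non-ground nodes and solve the resulting linear system.
Node n1: branches {R1, C1, R2, R3, V1} → V_1 = 2.204-2.679j
Node n2: branches {C2, I1, R3, V1} → V_2 = 0.04393-2.679j
Source currents: i(V1)=-0.08286+0.006977j

2.204-2.679j V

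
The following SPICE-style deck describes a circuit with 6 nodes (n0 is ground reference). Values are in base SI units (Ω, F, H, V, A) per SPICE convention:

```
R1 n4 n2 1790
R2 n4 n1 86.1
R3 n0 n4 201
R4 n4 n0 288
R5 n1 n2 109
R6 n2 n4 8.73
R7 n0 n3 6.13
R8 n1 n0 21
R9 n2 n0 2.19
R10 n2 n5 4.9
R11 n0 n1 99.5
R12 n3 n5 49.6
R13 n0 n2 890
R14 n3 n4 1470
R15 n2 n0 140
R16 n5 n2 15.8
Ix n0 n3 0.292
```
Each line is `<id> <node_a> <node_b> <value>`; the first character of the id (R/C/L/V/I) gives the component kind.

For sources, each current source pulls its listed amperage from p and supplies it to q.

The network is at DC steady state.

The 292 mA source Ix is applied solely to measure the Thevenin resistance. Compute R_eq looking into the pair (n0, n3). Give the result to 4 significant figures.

R_eq = 5.500 Ω

Element admittances at DC:
  Y(R1) = 0.0005587 S between n4,n2
  Y(R2) = 0.01161 S between n4,n1
  Y(R3) = 0.004975 S between n0,n4
  Y(R4) = 0.003472 S between n4,n0
  Y(R5) = 0.009174 S between n1,n2
  Y(R6) = 0.1145 S between n2,n4
  Y(R7) = 0.1631 S between n0,n3
  Y(R8) = 0.04762 S between n1,n0
  Y(R9) = 0.4566 S between n2,n0
  Y(R10) = 0.2041 S between n2,n5
  Y(R11) = 0.01005 S between n0,n1
  Y(R12) = 0.02016 S between n3,n5
  Y(R13) = 0.001124 S between n0,n2
  Y(R14) = 0.0006803 S between n3,n4
  Y(R15) = 0.007143 S between n2,n0
  Y(R16) = 0.06329 S between n5,n2
  Ix: injects 0.292 A into n3 (from n0)
Assemble and solve the 5×5 MNA system:
  V(n1)=0.01628  V(n2)=0.06141  V(n3)=1.606  V(n4)=0.06147  V(n5)=0.1697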